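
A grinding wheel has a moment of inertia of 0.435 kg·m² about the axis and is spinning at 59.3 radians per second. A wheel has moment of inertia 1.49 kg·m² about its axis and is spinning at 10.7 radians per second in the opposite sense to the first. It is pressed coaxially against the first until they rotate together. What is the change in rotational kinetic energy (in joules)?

No external torque acts about the common axis, so total angular momentum is conserved.
Taking A's sense as positive: L = (0.4350)(59.3) − (1.490)(10.7) = 9.852 kg·m²·rad/s.
Combined I = 0.4350 + 1.490 = 1.925 kg·m².
ω_f = L / I = 9.852 / 1.925 = 5.118 rad/s.
KE_i = ½ΣIω² = 850.1 J; KE_f = ½(1.925)(5.118)² = 25.21 J.

ΔKE ≈ -825 J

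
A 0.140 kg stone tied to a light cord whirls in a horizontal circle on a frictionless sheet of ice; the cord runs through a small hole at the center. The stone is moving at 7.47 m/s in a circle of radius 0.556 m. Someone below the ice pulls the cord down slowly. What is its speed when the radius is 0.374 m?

v₂ ≈ 11.1 m/s

Central (radial) force ⇒ zero torque about the center ⇒ m v r is constant.
v₂ = v₁ r₁ / r₂ = (7.47)(0.556) / (0.374) = 11.11 m/s.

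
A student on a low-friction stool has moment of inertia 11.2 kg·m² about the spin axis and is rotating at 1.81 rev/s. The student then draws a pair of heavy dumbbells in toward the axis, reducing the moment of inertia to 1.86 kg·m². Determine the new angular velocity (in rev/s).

Angular momentum about the spin axis is conserved since the torque about it is zero.
ω₂ = I₁ω₁ / I₂ = (11.20)(1.81 rev/s) / (1.860) = 10.90 rev/s.

ω₂ ≈ 10.9 rev/s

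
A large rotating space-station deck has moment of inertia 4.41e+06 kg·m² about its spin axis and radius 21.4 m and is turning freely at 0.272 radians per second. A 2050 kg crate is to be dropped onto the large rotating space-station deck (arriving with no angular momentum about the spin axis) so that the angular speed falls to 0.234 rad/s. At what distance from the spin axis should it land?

No external torque acts about the spin axis; L_before = L_after.
I_p ω_i = (I_p + m r²) ω_f ⇒ m r² = I_p(ω_i/ω_f − 1) = 4.410e+06(0.272/0.234 − 1) = 7.162e+05 kg·m².
r = √(7.162e+05/2050) = 18.69 m.

r ≈ 18.7 m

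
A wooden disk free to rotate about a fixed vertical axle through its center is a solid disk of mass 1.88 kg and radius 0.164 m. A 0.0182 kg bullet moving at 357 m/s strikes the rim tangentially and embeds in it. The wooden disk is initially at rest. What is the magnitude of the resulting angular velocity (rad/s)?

|ω_f| ≈ 41.3 rad/s

About the axle the impulsive forces during the collision are internal, so angular momentum about that axis is conserved.
I_p = ½(1.88)(0.164)² = 0.02528 kg·m². Taking the sense of the bullet's angular momentum as positive, L_{bullet} = m v R = (0.0182)(357)(0.164) = 1.066 kg·m²/s.
L_i = 0 + 1.066 = 1.066 kg·m²/s.
After sticking, I_f = I_p + m R² = 0.02528 + (0.0182)(0.164)² = 0.02577 kg·m².
ω_f = L_i / I_f = 1.066 / 0.02577 = 41.35 rad/s.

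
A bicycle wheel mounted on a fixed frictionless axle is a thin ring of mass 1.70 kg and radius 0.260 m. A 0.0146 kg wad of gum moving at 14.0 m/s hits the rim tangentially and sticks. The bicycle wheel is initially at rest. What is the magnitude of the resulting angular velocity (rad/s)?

About the axle the impulsive forces during the collision are internal, so angular momentum about that axis is conserved.
I_p = (1.70)(0.260)² = 0.1149 kg·m². Taking the sense of the wad of gum's angular momentum as positive, L_{wad} = m v R = (0.0146)(14.0)(0.260) = 0.05314 kg·m²/s.
L_i = 0 + 0.05314 = 0.05314 kg·m²/s.
After sticking, I_f = I_p + m R² = 0.1149 + (0.0146)(0.260)² = 0.1159 kg·m².
ω_f = L_i / I_f = 0.05314 / 0.1159 = 0.4585 rad/s.

|ω_f| ≈ 0.459 rad/s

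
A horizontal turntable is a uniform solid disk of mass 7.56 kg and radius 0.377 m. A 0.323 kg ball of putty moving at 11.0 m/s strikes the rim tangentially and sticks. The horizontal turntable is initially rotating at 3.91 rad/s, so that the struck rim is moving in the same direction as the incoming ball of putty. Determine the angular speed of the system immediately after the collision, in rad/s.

About the axle the impulsive forces during the collision are internal, so angular momentum about that axis is conserved.
I_p = ½(7.56)(0.377)² = 0.5372 kg·m². Taking the sense of the ball of putty's angular momentum as positive, L_{ball} = m v R = (0.323)(11.0)(0.377) = 1.339 kg·m²/s.
L_i = +I_p ω_p + m v R = +(0.5372)(3.91) + 1.339 = 3.440 kg·m²/s.
After sticking, I_f = I_p + m R² = 0.5372 + (0.323)(0.377)² = 0.5832 kg·m².
ω_f = L_i / I_f = 3.440 / 0.5832 = 5.899 rad/s.

|ω_f| ≈ 5.90 rad/s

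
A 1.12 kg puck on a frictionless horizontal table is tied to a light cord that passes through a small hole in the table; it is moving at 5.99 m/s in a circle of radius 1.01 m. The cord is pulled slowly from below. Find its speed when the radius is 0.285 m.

v₂ ≈ 21.2 m/s

Central (radial) force ⇒ zero torque about the center ⇒ m v r is constant.
v₂ = v₁ r₁ / r₂ = (5.99)(1.01) / (0.285) = 21.23 m/s.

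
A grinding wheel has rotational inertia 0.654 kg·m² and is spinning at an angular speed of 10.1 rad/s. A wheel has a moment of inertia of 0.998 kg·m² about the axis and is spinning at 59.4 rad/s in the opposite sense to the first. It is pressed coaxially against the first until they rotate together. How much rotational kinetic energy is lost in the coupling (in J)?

No external torque acts about the common axis, so total angular momentum is conserved.
Taking A's sense as positive: L = (0.6540)(10.1) − (0.9980)(59.4) = -52.68 kg·m²·rad/s.
Combined I = 0.6540 + 0.9980 = 1.652 kg·m².
ω_f = L / I = -52.68 / 1.652 = -31.89 rad/s.
KE_i = ½ΣIω² = 1794 J; KE_f = ½(1.652)(31.89)² = 839.8 J.

ΔKE lost ≈ 954 J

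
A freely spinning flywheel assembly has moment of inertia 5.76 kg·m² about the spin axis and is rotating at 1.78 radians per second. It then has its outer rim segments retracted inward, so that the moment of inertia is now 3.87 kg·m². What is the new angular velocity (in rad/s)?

ω₂ ≈ 2.65 rad/s

No external torque acts about the spin axis, so angular momentum is conserved.
ω₂ = I₁ω₁ / I₂ = (5.760)(1.78 rad/s) / (3.870) = 2.649 rad/s.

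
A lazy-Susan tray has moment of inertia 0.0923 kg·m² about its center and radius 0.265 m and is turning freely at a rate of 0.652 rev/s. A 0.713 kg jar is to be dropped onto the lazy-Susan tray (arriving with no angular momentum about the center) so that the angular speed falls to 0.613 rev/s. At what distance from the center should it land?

r ≈ 0.0908 m

No external torque acts about the center; L_before = L_after.
I_p ω_i = (I_p + m r²) ω_f ⇒ m r² = I_p(ω_i/ω_f − 1) = 0.09230(0.652/0.613 − 1) = 0.005872 kg·m².
r = √(0.005872/0.713) = 0.09075 m.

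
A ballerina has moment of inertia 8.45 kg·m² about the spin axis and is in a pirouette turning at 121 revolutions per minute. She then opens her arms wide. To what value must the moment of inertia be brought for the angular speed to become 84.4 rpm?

I₂ ≈ 12.1 kg·m²

No external torque acts about the spin axis, so angular momentum is conserved.
I₂ = I₁ω₁ / ω₂ = (8.45)(121) / (84.4) = 12.11 kg·m².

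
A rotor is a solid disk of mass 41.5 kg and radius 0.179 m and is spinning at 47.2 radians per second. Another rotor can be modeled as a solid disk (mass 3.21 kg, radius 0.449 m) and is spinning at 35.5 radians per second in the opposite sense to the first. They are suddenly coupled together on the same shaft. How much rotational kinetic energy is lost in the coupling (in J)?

No external torque acts about the common axis, so total angular momentum is conserved.
Moments of inertia: I_A = ½(41.5)(0.179)² = 0.6649 kg·m²; I_B = ½(3.21)(0.449)² = 0.3236 kg·m².
Taking A's sense as positive: L = (0.6649)(47.2) − (0.3236)(35.5) = 19.89 kg·m²·rad/s.
Combined I = 0.6649 + 0.3236 = 0.9884 kg·m².
ω_f = L / I = 19.89 / 0.9884 = 20.13 rad/s.
KE_i = ½ΣIω² = 944.5 J; KE_f = ½(0.9884)(20.13)² = 200.2 J.

ΔKE lost ≈ 744 J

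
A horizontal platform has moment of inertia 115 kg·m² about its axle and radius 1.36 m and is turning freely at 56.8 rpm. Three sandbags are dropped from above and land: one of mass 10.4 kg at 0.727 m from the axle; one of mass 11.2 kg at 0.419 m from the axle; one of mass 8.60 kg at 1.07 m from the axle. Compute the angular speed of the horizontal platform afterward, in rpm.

No external torque acts about the axle; L_before = L_after.
Added inertia Σmr² = (10.4)(0.727)² + (11.2)(0.419)² + (8.60)(1.07)² = 17.31 kg·m²; I_f = 115.0 + 17.31 = 132.3 kg·m².
ω_f = I_p ω_i / I_f = (115.0)(56.8) / 132.3 = 49.37 rpm.

ω_f ≈ 49.4 rpm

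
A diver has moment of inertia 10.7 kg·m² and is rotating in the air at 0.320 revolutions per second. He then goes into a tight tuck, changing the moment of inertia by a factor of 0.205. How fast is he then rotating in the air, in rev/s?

No external torque acts about the spin axis, so angular momentum is conserved.
I₂ = 0.205 × 10.7 = 2.193 kg·m².
ω₂ = I₁ω₁ / I₂ = (10.70)(0.320 rev/s) / (2.193) = 1.561 rev/s.

ω₂ ≈ 1.56 rev/s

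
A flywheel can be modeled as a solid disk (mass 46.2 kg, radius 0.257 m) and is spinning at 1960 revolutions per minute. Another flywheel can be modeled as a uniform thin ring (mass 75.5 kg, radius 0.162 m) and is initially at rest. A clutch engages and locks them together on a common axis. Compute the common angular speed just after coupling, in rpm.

The coupling torques are internal; angular momentum about the shared axis is conserved.
Moments of inertia: I_A = ½(46.2)(0.257)² = 1.526 kg·m²; I_B = (75.5)(0.162)² = 1.981 kg·m².
Taking A's sense as positive: L = (1.526)(1960) = 2990 kg·m²·rpm.
Combined I = 1.526 + 1.981 = 3.507 kg·m².
ω_f = L / I = 2990 / 3.507 = 852.7 rpm.

|ω_f| ≈ 853 rpm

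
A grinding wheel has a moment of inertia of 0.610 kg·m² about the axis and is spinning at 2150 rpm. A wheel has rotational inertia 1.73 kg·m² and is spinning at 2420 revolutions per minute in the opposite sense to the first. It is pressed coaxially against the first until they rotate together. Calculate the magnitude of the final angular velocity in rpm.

|ω_f| ≈ 1230 rpm

The coupling torques are internal; angular momentum about the shared axis is conserved.
Taking A's sense as positive: L = (0.6100)(2150) − (1.730)(2420) = -2875 kg·m²·rpm.
Combined I = 0.6100 + 1.730 = 2.340 kg·m².
ω_f = L / I = -2875 / 2.340 = -1229 rpm.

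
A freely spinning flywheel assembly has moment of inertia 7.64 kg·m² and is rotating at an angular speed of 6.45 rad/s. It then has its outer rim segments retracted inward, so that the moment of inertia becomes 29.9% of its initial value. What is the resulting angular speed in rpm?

Angular momentum about the spin axis is conserved since the torque about it is zero.
I₂ = 0.299 × 7.64 = 2.284 kg·m².
ω₂ = I₁ω₁ / I₂ = (7.640)(6.45 rad/s) / (2.284) = 21.57 rad/s = 206.0 rpm.

ω₂ ≈ 206 rpm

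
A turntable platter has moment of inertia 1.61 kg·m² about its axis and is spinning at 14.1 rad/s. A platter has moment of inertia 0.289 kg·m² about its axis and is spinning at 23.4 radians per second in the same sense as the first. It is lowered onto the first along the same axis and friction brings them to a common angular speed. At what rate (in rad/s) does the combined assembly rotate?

The coupling torques are internal; angular momentum about the shared axis is conserved.
Taking A's sense as positive: L = (1.610)(14.1) + (0.2890)(23.4) = 29.46 kg·m²·rad/s.
Combined I = 1.610 + 0.2890 = 1.899 kg·m².
ω_f = L / I = 29.46 / 1.899 = 15.52 rad/s.

|ω_f| ≈ 15.5 rad/s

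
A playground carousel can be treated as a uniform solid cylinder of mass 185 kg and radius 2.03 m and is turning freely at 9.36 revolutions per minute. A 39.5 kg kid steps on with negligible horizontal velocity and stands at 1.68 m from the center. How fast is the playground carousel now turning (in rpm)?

The added mass arrives with no angular momentum about the center, and any external torque about the center is negligible, so the system's angular momentum is conserved.
I_p = ½(185)(2.03)² = 381.2 kg·m².
Added inertia Σmr² = (39.5)(1.68)² = 111.5 kg·m²; I_f = 381.2 + 111.5 = 492.7 kg·m².
ω_f = I_p ω_i / I_f = (381.2)(9.36) / 492.7 = 7.242 rpm.

ω_f ≈ 7.24 rpm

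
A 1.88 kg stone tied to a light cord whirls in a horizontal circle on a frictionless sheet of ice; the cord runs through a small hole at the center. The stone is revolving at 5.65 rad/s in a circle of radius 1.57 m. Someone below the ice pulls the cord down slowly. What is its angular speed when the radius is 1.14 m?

No torque about the axis ⇒ m r₁² ω₁ = m r₂² ω₂.
ω₂ = ω₁ (r₁/r₂)² = (5.65)(1.57/1.14)² = 10.72 rad/s.

ω₂ ≈ 10.7 rad/s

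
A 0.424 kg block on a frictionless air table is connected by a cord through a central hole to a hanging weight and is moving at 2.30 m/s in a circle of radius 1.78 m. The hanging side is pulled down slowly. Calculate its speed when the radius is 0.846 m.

v₂ ≈ 4.84 m/s

The only horizontal force on the mass is along the cord (radial), so it exerts no torque about the hole and angular momentum m v r is conserved.
v₂ = v₁ r₁ / r₂ = (2.30)(1.78) / (0.846) = 4.839 m/s.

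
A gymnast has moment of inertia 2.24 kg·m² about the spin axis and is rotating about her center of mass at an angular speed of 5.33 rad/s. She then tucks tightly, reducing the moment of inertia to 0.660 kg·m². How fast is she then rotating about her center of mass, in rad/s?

No external torque acts about the spin axis, so angular momentum is conserved.
ω₂ = I₁ω₁ / I₂ = (2.240)(5.33 rad/s) / (0.6600) = 18.09 rad/s.

ω₂ ≈ 18.1 rad/s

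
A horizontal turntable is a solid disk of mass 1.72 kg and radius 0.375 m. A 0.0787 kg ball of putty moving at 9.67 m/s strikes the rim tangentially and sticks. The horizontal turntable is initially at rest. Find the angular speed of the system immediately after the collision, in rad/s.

|ω_f| ≈ 2.16 rad/s

The axle reaction passes through the axle and exerts no torque about it; angular momentum about the axle is conserved through the impact.
I_p = ½(1.72)(0.375)² = 0.1209 kg·m². Taking the sense of the ball of putty's angular momentum as positive, L_{ball} = m v R = (0.0787)(9.67)(0.375) = 0.2854 kg·m²/s.
L_i = 0 + 0.2854 = 0.2854 kg·m²/s.
After sticking, I_f = I_p + m R² = 0.1209 + (0.0787)(0.375)² = 0.1320 kg·m².
ω_f = L_i / I_f = 0.2854 / 0.1320 = 2.162 rad/s.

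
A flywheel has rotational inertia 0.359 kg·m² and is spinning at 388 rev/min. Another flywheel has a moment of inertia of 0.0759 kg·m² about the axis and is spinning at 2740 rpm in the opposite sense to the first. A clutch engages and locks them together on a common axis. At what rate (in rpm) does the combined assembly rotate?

The coupling torques are internal; angular momentum about the shared axis is conserved.
Taking A's sense as positive: L = (0.3590)(388) − (0.07590)(2740) = -68.67 kg·m²·rpm.
Combined I = 0.3590 + 0.07590 = 0.4349 kg·m².
ω_f = L / I = -68.67 / 0.4349 = -157.9 rpm.

|ω_f| ≈ 158 rpm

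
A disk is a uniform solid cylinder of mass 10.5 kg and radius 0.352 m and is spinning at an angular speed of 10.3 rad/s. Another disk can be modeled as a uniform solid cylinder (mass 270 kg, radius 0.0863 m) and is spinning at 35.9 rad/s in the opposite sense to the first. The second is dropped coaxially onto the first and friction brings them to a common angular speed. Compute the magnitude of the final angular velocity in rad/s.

The coupling torques are internal; angular momentum about the shared axis is conserved.
Moments of inertia: I_A = ½(10.5)(0.352)² = 0.6505 kg·m²; I_B = ½(270)(0.0863)² = 1.005 kg·m².
Taking A's sense as positive: L = (0.6505)(10.3) − (1.005)(35.9) = -29.40 kg·m²·rad/s.
Combined I = 0.6505 + 1.005 = 1.656 kg·m².
ω_f = L / I = -29.40 / 1.656 = -17.75 rad/s.

|ω_f| ≈ 17.8 rad/s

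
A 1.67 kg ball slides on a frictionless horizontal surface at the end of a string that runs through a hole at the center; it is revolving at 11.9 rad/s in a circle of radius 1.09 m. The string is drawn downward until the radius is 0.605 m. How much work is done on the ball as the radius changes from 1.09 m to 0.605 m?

W ≈ 316 J

No torque about the axis ⇒ m r₁² ω₁ = m r₂² ω₂.
ω₂ = ω₁ (r₁/r₂)² = (11.9)(1.09/0.605)² = 38.63 rad/s.
W = ΔKE = ½m(v₂² − v₁²) = 315.5 J.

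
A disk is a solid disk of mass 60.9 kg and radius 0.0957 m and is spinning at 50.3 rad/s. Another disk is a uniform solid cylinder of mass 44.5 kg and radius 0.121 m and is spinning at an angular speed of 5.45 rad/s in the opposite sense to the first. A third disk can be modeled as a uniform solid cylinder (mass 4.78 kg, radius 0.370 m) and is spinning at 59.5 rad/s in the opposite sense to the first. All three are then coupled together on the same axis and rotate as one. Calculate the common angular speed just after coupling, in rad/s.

|ω_f| ≈ 7.74 rad/s

The coupling torques are internal; angular momentum about the shared axis is conserved.
Moments of inertia: I_A = ½(60.9)(0.0957)² = 0.2789 kg·m²; I_B = ½(44.5)(0.121)² = 0.3258 kg·m²; I_C = ½(4.78)(0.370)² = 0.3272 kg·m².
Taking A's sense as positive: L = (0.2789)(50.3) − (0.3258)(5.45) − (0.3272)(59.5) = -7.216 kg·m²·rad/s.
Combined I = 0.2789 + 0.3258 + 0.3272 = 0.9318 kg·m².
ω_f = L / I = -7.216 / 0.9318 = -7.744 rad/s.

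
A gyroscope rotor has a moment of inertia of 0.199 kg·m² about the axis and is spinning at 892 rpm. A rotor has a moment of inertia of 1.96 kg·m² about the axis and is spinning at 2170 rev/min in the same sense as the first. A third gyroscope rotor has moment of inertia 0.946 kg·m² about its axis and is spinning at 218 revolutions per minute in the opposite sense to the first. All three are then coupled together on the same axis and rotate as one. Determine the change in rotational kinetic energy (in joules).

ΔKE ≈ -20200 J

No external torque acts about the common axis, so total angular momentum is conserved.
Taking A's sense as positive: L = (0.1990)(892) + (1.960)(2170) − (0.9460)(218) = 4224 kg·m²·rpm.
Combined I = 0.1990 + 1.960 + 0.9460 = 3.105 kg·m².
ω_f = L / I = 4224 / 3.105 = 1361 rpm.
KE_i = ½ΣIω² = 51720 J; KE_f = ½(3.105)(142.5)² = 31510 J.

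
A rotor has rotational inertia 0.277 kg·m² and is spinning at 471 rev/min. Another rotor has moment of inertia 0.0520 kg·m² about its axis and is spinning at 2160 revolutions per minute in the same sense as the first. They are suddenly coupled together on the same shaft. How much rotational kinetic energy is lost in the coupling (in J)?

No external torque acts about the common axis, so total angular momentum is conserved.
Taking A's sense as positive: L = (0.2770)(471) + (0.05200)(2160) = 242.8 kg·m²·rpm.
Combined I = 0.2770 + 0.05200 = 0.3290 kg·m².
ω_f = L / I = 242.8 / 0.3290 = 738.0 rpm.
KE_i = ½ΣIω² = 1667 J; KE_f = ½(0.3290)(77.28)² = 982.4 J.

ΔKE lost ≈ 685 J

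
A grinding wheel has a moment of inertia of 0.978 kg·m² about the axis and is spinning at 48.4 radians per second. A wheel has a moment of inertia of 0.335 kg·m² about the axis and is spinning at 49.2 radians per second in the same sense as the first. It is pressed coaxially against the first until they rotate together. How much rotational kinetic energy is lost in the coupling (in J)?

ΔKE lost ≈ 0.0798 J

The coupling torques are internal; angular momentum about the shared axis is conserved.
Taking A's sense as positive: L = (0.9780)(48.4) + (0.3350)(49.2) = 63.82 kg·m²·rad/s.
Combined I = 0.9780 + 0.3350 = 1.313 kg·m².
ω_f = L / I = 63.82 / 1.313 = 48.60 rad/s.
KE_i = ½ΣIω² = 1551 J; KE_f = ½(1.313)(48.60)² = 1551 J.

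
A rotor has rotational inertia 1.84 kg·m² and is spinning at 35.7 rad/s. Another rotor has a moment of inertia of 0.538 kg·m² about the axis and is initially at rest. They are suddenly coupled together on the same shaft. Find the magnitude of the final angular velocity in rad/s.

|ω_f| ≈ 27.6 rad/s

The coupling torques are internal; angular momentum about the shared axis is conserved.
Taking A's sense as positive: L = (1.840)(35.7) = 65.69 kg·m²·rad/s.
Combined I = 1.840 + 0.5380 = 2.378 kg·m².
ω_f = L / I = 65.69 / 2.378 = 27.62 rad/s.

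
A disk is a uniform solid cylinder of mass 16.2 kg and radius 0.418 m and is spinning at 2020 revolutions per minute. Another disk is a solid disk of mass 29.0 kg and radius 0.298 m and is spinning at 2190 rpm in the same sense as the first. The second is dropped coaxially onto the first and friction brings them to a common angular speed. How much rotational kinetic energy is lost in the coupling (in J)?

ΔKE lost ≈ 107 J

The coupling torques are internal; angular momentum about the shared axis is conserved.
Moments of inertia: I_A = ½(16.2)(0.418)² = 1.415 kg·m²; I_B = ½(29.0)(0.298)² = 1.288 kg·m².
Taking A's sense as positive: L = (1.415)(2020) + (1.288)(2190) = 5679 kg·m²·rpm.
Combined I = 1.415 + 1.288 = 2.703 kg·m².
ω_f = L / I = 5679 / 2.703 = 2101 rpm.
KE_i = ½ΣIω² = 65530 J; KE_f = ½(2.703)(220.0)² = 65420 J.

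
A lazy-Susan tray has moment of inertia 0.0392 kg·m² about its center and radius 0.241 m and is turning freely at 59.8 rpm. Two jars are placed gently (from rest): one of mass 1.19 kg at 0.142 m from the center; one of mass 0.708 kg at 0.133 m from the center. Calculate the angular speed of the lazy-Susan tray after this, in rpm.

The added mass arrives with no angular momentum about the center, and any external torque about the center is negligible, so the system's angular momentum is conserved.
Added inertia Σmr² = (1.19)(0.142)² + (0.708)(0.133)² = 0.03652 kg·m²; I_f = 0.03920 + 0.03652 = 0.07572 kg·m².
ω_f = I_p ω_i / I_f = (0.03920)(59.8) / 0.07572 = 30.96 rpm.

ω_f ≈ 31.0 rpm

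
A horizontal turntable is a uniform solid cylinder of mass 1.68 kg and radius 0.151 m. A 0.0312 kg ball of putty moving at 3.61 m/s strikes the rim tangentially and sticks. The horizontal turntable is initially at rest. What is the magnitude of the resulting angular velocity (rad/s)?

About the axle the impulsive forces during the collision are internal, so angular momentum about that axis is conserved.
I_p = ½(1.68)(0.151)² = 0.01915 kg·m². Taking the sense of the ball of putty's angular momentum as positive, L_{ball} = m v R = (0.0312)(3.61)(0.151) = 0.01701 kg·m²/s.
L_i = 0 + 0.01701 = 0.01701 kg·m²/s.
After sticking, I_f = I_p + m R² = 0.01915 + (0.0312)(0.151)² = 0.01986 kg·m².
ω_f = L_i / I_f = 0.01701 / 0.01986 = 0.8562 rad/s.

|ω_f| ≈ 0.856 rad/s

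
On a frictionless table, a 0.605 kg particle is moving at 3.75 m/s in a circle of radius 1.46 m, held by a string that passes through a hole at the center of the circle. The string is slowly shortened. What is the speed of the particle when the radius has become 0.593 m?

Central (radial) force ⇒ zero torque about the center ⇒ m v r is constant.
v₂ = v₁ r₁ / r₂ = (3.75)(1.46) / (0.593) = 9.233 m/s.

v₂ ≈ 9.23 m/s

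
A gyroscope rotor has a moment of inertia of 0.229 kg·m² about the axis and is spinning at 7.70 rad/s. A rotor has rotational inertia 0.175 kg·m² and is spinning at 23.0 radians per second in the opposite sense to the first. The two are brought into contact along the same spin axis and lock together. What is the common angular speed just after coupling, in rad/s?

|ω_f| ≈ 5.60 rad/s

No external torque acts about the common axis, so total angular momentum is conserved.
Taking A's sense as positive: L = (0.2290)(7.70) − (0.1750)(23.0) = -2.262 kg·m²·rad/s.
Combined I = 0.2290 + 0.1750 = 0.4040 kg·m².
ω_f = L / I = -2.262 / 0.4040 = -5.598 rad/s.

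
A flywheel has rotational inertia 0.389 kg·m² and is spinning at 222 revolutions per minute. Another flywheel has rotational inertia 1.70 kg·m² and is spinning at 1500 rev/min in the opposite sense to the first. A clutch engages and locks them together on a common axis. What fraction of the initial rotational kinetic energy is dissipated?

No external torque acts about the common axis, so total angular momentum is conserved.
Taking A's sense as positive: L = (0.3890)(222) − (1.700)(1500) = -2464 kg·m²·rpm.
Combined I = 0.3890 + 1.700 = 2.089 kg·m².
ω_f = L / I = -2464 / 2.089 = -1179 rpm.
KE_i = ½ΣIω² = 21080 J; KE_f = ½(2.089)(123.5)² = 15930 J.
Fraction dissipated = (KE_i − KE_f)/KE_i = 0.2442.

fraction ≈ 0.244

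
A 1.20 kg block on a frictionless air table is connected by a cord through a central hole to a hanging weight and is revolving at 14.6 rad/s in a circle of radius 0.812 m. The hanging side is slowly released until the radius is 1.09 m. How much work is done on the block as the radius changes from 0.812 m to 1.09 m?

W ≈ -37.5 J

The constraining force is radial, so m r² ω about the center is conserved.
ω₂ = ω₁ (r₁/r₂)² = (14.6)(0.812/1.09)² = 8.102 rad/s.
W = ΔKE = ½m(v₂² − v₁²) = -37.53 J.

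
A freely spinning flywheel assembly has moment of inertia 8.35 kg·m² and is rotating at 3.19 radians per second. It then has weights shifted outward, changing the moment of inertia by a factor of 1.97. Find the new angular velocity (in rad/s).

ω₂ ≈ 1.62 rad/s

With no external torque about the axis, L is conserved: I₁ω₁ = I₂ω₂.
I₂ = 1.97 × 8.35 = 16.45 kg·m².
ω₂ = I₁ω₁ / I₂ = (8.350)(3.19 rad/s) / (16.45) = 1.619 rad/s.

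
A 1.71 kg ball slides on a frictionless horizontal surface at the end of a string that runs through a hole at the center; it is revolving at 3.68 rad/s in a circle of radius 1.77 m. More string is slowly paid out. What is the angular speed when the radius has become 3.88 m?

The constraining force is radial, so m r² ω about the center is conserved.
ω₂ = ω₁ (r₁/r₂)² = (3.68)(1.77/3.88)² = 0.7658 rad/s.

ω₂ ≈ 0.766 rad/s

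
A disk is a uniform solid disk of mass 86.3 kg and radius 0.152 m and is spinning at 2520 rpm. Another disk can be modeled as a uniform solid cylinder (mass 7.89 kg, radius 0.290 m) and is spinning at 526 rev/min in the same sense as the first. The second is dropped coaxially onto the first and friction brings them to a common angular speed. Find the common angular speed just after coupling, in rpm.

|ω_f| ≈ 2020 rpm

The coupling torques are internal; angular momentum about the shared axis is conserved.
Moments of inertia: I_A = ½(86.3)(0.152)² = 0.9969 kg·m²; I_B = ½(7.89)(0.290)² = 0.3318 kg·m².
Taking A's sense as positive: L = (0.9969)(2520) + (0.3318)(526) = 2687 kg·m²·rpm.
Combined I = 0.9969 + 0.3318 = 1.329 kg·m².
ω_f = L / I = 2687 / 1.329 = 2022 rpm.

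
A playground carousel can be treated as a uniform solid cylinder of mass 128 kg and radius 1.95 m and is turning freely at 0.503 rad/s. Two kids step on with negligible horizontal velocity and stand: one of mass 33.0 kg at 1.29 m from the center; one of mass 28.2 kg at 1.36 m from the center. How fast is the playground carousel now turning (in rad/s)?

ω_f ≈ 0.349 rad/s

The added mass arrives with no angular momentum about the center, and any external torque about the center is negligible, so the system's angular momentum is conserved.
I_p = ½(128)(1.95)² = 243.4 kg·m².
Added inertia Σmr² = (33.0)(1.29)² + (28.2)(1.36)² = 107.1 kg·m²; I_f = 243.4 + 107.1 = 350.4 kg·m².
ω_f = I_p ω_i / I_f = (243.4)(0.503) / 350.4 = 0.3493 rad/s.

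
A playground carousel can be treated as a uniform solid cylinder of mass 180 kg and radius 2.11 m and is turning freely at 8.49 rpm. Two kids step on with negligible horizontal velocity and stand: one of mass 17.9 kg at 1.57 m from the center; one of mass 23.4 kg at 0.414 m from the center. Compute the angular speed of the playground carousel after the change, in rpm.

No external torque acts about the center; L_before = L_after.
I_p = ½(180)(2.11)² = 400.7 kg·m².
Added inertia Σmr² = (17.9)(1.57)² + (23.4)(0.414)² = 48.13 kg·m²; I_f = 400.7 + 48.13 = 448.8 kg·m².
ω_f = I_p ω_i / I_f = (400.7)(8.49) / 448.8 = 7.580 rpm.

ω_f ≈ 7.58 rpm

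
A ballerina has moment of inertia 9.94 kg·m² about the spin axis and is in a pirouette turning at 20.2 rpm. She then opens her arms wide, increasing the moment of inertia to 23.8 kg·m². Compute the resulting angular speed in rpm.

ω₂ ≈ 8.44 rpm

With no external torque about the axis, L is conserved: I₁ω₁ = I₂ω₂.
ω₂ = I₁ω₁ / I₂ = (9.940)(20.2 rpm) / (23.80) = 8.436 rpm.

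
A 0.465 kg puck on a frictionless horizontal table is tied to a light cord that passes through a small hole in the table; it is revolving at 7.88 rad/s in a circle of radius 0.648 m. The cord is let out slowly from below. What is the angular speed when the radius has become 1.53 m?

The constraining force is radial, so m r² ω about the center is conserved.
ω₂ = ω₁ (r₁/r₂)² = (7.88)(0.648/1.53)² = 1.413 rad/s.

ω₂ ≈ 1.41 rad/s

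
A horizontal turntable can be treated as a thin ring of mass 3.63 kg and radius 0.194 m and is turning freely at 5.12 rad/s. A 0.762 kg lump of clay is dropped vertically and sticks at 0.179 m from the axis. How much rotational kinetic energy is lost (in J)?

energy lost ≈ 0.271 J

The added mass arrives with no angular momentum about the axis, and any external torque about the axis is negligible, so the system's angular momentum is conserved.
I_p = (3.63)(0.194)² = 0.1366 kg·m².
Added inertia Σmr² = (0.762)(0.179)² = 0.02442 kg·m²; I_f = 0.1366 + 0.02442 = 0.1610 kg·m².
ω_f = I_p ω_i / I_f = (0.1366)(5.12) / 0.1610 = 4.344 rad/s.
KE_i = ½(0.1366)(5.120 rad/s)² = 1.791 J; KE_f = ½(0.1610)(4.344)² = 1.519 J.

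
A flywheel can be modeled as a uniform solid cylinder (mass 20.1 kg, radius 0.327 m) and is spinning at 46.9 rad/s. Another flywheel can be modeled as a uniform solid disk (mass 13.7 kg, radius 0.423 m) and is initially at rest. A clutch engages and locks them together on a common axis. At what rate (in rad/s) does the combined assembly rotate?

The coupling torques are internal; angular momentum about the shared axis is conserved.
Moments of inertia: I_A = ½(20.1)(0.327)² = 1.075 kg·m²; I_B = ½(13.7)(0.423)² = 1.226 kg·m².
Taking A's sense as positive: L = (1.075)(46.9) = 50.40 kg·m²·rad/s.
Combined I = 1.075 + 1.226 = 2.300 kg·m².
ω_f = L / I = 50.40 / 2.300 = 21.91 rad/s.

|ω_f| ≈ 21.9 rad/s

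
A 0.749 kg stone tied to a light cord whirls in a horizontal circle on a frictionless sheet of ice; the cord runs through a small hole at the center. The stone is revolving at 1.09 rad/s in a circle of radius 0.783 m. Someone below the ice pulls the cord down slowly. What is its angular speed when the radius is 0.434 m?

ω₂ ≈ 3.55 rad/s

The constraining force is radial, so m r² ω about the center is conserved.
ω₂ = ω₁ (r₁/r₂)² = (1.09)(0.783/0.434)² = 3.548 rad/s.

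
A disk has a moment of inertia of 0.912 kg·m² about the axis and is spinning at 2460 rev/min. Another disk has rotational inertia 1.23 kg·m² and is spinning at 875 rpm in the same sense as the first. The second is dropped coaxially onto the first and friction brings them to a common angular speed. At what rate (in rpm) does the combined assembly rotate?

|ω_f| ≈ 1550 rpm

The coupling torques are internal; angular momentum about the shared axis is conserved.
Taking A's sense as positive: L = (0.9120)(2460) + (1.230)(875) = 3320 kg·m²·rpm.
Combined I = 0.9120 + 1.230 = 2.142 kg·m².
ω_f = L / I = 3320 / 2.142 = 1550 rpm.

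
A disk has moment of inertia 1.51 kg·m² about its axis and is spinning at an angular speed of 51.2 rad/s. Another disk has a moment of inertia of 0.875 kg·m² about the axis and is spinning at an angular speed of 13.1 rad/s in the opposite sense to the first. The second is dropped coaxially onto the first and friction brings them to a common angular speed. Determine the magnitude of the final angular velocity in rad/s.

|ω_f| ≈ 27.6 rad/s

No external torque acts about the common axis, so total angular momentum is conserved.
Taking A's sense as positive: L = (1.510)(51.2) − (0.8750)(13.1) = 65.85 kg·m²·rad/s.
Combined I = 1.510 + 0.8750 = 2.385 kg·m².
ω_f = L / I = 65.85 / 2.385 = 27.61 rad/s.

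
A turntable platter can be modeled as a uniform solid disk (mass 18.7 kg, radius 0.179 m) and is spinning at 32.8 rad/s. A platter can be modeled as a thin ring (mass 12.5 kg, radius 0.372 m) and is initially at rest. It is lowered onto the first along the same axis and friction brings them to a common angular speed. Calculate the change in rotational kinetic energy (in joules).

ΔKE ≈ -137 J

The coupling torques are internal; angular momentum about the shared axis is conserved.
Moments of inertia: I_A = ½(18.7)(0.179)² = 0.2996 kg·m²; I_B = (12.5)(0.372)² = 1.730 kg·m².
Taking A's sense as positive: L = (0.2996)(32.8) = 9.826 kg·m²·rad/s.
Combined I = 0.2996 + 1.730 = 2.029 kg·m².
ω_f = L / I = 9.826 / 2.029 = 4.842 rad/s.
KE_i = ½ΣIω² = 161.2 J; KE_f = ½(2.029)(4.842)² = 23.79 J.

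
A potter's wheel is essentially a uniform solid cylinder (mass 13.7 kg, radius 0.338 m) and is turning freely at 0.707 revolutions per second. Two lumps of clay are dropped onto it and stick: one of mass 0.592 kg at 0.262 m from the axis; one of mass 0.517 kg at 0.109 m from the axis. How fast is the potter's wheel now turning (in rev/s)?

The added mass arrives with no angular momentum about the axis, and any external torque about the axis is negligible, so the system's angular momentum is conserved.
I_p = ½(13.7)(0.338)² = 0.7826 kg·m².
Added inertia Σmr² = (0.592)(0.262)² + (0.517)(0.109)² = 0.04678 kg·m²; I_f = 0.7826 + 0.04678 = 0.8294 kg·m².
ω_f = I_p ω_i / I_f = (0.7826)(0.707) / 0.8294 = 0.6671 rev/s.

ω_f ≈ 0.667 rev/s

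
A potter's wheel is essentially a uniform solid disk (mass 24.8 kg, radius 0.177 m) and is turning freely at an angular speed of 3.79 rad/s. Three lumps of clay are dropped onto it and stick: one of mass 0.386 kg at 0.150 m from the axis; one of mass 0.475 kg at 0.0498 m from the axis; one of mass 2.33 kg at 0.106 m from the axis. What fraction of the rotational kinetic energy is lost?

fraction ≈ 0.0849

The added mass arrives with no angular momentum about the axis, and any external torque about the axis is negligible, so the system's angular momentum is conserved.
I_p = ½(24.8)(0.177)² = 0.3885 kg·m².
Added inertia Σmr² = (0.386)(0.150)² + (0.475)(0.0498)² + (2.33)(0.106)² = 0.03604 kg·m²; I_f = 0.3885 + 0.03604 = 0.4245 kg·m².
ω_f = I_p ω_i / I_f = (0.3885)(3.79) / 0.4245 = 3.468 rad/s.
KE_i = ½(0.3885)(3.790 rad/s)² = 2.790 J; KE_f = ½(0.4245)(3.468)² = 2.553 J.
Fraction lost = 0.08490.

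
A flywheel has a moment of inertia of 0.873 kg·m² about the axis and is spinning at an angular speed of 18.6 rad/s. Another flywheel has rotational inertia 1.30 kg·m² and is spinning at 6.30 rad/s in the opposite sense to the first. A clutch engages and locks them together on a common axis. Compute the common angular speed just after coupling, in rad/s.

|ω_f| ≈ 3.70 rad/s

No external torque acts about the common axis, so total angular momentum is conserved.
Taking A's sense as positive: L = (0.8730)(18.6) − (1.300)(6.30) = 8.048 kg·m²·rad/s.
Combined I = 0.8730 + 1.300 = 2.173 kg·m².
ω_f = L / I = 8.048 / 2.173 = 3.704 rad/s.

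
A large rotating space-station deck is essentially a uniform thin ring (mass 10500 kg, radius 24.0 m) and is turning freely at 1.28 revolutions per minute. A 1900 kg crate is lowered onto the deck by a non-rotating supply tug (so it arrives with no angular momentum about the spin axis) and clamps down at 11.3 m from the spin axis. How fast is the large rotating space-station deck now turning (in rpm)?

No external torque acts about the spin axis; L_before = L_after.
I_p = (10500)(24.0)² = 6.048e+06 kg·m².
Added inertia Σmr² = (1900)(11.3)² = 2.426e+05 kg·m²; I_f = 6.048e+06 + 2.426e+05 = 6.291e+06 kg·m².
ω_f = I_p ω_i / I_f = (6.048e+06)(1.28) / 6.291e+06 = 1.231 rpm.

ω_f ≈ 1.23 rpm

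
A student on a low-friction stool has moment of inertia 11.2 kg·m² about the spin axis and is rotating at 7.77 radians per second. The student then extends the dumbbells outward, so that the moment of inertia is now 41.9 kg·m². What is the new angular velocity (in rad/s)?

ω₂ ≈ 2.08 rad/s

With no external torque about the axis, L is conserved: I₁ω₁ = I₂ω₂.
ω₂ = I₁ω₁ / I₂ = (11.20)(7.77 rad/s) / (41.90) = 2.077 rad/s.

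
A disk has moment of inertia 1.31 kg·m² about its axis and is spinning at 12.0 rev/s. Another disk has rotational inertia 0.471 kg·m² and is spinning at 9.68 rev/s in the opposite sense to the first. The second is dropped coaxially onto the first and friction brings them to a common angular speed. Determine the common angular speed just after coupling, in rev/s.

|ω_f| ≈ 6.27 rev/s

The coupling torques are internal; angular momentum about the shared axis is conserved.
Taking A's sense as positive: L = (1.310)(12.0) − (0.4710)(9.68) = 11.16 kg·m²·rev/s.
Combined I = 1.310 + 0.4710 = 1.781 kg·m².
ω_f = L / I = 11.16 / 1.781 = 6.267 rev/s.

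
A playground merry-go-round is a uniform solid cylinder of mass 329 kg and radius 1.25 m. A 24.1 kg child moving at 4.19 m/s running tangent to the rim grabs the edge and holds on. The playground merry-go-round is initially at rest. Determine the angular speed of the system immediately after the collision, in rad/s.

|ω_f| ≈ 0.428 rad/s

The axle reaction passes through the axle and exerts no torque about it; angular momentum about the axle is conserved through the impact.
I_p = ½(329)(1.25)² = 257.0 kg·m². Taking the sense of the child's angular momentum as positive, L_{child} = m v R = (24.1)(4.19)(1.25) = 126.2 kg·m²/s.
L_i = 0 + 126.2 = 126.2 kg·m²/s.
After sticking, I_f = I_p + m R² = 257.0 + (24.1)(1.25)² = 294.7 kg·m².
ω_f = L_i / I_f = 126.2 / 294.7 = 0.4283 rad/s.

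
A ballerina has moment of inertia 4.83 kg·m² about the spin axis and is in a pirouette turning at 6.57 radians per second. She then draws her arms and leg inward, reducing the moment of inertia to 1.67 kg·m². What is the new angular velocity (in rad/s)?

With no external torque about the axis, L is conserved: I₁ω₁ = I₂ω₂.
ω₂ = I₁ω₁ / I₂ = (4.830)(6.57 rad/s) / (1.670) = 19.00 rad/s.

ω₂ ≈ 19.0 rad/s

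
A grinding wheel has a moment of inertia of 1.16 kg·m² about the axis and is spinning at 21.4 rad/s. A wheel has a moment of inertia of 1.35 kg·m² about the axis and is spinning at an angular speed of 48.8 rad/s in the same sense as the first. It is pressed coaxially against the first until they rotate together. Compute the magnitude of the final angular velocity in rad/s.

The coupling torques are internal; angular momentum about the shared axis is conserved.
Taking A's sense as positive: L = (1.160)(21.4) + (1.350)(48.8) = 90.70 kg·m²·rad/s.
Combined I = 1.160 + 1.350 = 2.510 kg·m².
ω_f = L / I = 90.70 / 2.510 = 36.14 rad/s.

|ω_f| ≈ 36.1 rad/s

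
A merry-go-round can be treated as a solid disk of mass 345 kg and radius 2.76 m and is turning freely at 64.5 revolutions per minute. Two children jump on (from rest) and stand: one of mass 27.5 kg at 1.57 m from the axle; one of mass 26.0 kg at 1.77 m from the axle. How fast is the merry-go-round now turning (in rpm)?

The added mass arrives with no angular momentum about the axle, and any external torque about the axle is negligible, so the system's angular momentum is conserved.
I_p = ½(345)(2.76)² = 1314 kg·m².
Added inertia Σmr² = (27.5)(1.57)² + (26.0)(1.77)² = 149.2 kg·m²; I_f = 1314 + 149.2 = 1463 kg·m².
ω_f = I_p ω_i / I_f = (1314)(64.5) / 1463 = 57.92 rpm.

ω_f ≈ 57.9 rpm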